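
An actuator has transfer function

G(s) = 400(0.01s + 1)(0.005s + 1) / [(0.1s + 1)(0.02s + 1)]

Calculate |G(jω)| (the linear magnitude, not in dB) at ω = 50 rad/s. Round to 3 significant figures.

At ω = 50 rad/s:
zero (1 + j50·0.01) = 1 + j0.5 → |·| ≈ 1.118, ∠ ≈ 26.57°
zero (1 + j50·0.005) = 1 + j0.25 → |·| ≈ 1.0308, ∠ ≈ 14.04°
pole (1 + j50·0.1) = 1 + j5 → |·| ≈ 5.099, ∠ ≈ 78.69°
pole (1 + j50·0.02) = 1 + j1 → |·| ≈ 1.4142, ∠ ≈ 45.00°
|G| = 400 · 1.118 · 1.0308 / (5.099 · 1.4142) ≈ 63.926

63.9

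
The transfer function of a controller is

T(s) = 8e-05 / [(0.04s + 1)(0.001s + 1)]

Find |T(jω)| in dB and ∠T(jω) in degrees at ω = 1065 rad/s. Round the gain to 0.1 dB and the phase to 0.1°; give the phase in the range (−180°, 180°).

-117.8 dB, -135.5°

At ω = 1065 rad/s:
pole (1 + j1065·0.04) = 1 + j42.6 → |·| ≈ 42.612, ∠ ≈ 88.66°
pole (1 + j1065·0.001) = 1 + j1.065 → |·| ≈ 1.4609, ∠ ≈ 46.80°
|T| = 8e-05 · 1 / (42.612 · 1.4609) ≈ 1.2851e-06
Gain = 20 log₁₀(1.2851e-06) ≈ -117.82 dB
∠T = (0°) − (88.66° + 46.80°) = -135.46°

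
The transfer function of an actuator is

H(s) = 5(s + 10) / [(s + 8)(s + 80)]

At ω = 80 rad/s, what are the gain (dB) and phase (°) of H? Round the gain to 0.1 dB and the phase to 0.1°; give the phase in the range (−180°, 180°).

-27.1 dB, -46.4°

At s = jω = j80:
zero (s+10): 10 + j80 → |·| = √(10²+80²) = √6500 ≈ 80.623, ∠ = arctan(80/10) ≈ 82.87°
pole (s+8): 8 + j80 → |·| = √(8²+80²) = √6464 ≈ 80.399, ∠ = arctan(80/8) ≈ 84.29°
pole (s+80): 80 + j80 → |·| = √(80²+80²) = √12800 ≈ 113.14, ∠ = arctan(80/80) ≈ 45.00°
|H| = 5 · 80.623 / 9096.3 ≈ 0.044316
Gain = 20 log₁₀(0.044316) ≈ -27.07 dB
∠H = 82.87° − 129.29° = -46.42°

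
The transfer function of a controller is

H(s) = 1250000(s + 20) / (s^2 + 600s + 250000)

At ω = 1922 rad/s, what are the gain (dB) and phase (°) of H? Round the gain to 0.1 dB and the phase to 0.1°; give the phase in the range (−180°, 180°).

56.4 dB, -72.1°

At s = jω = j1922:
zero (s+20): 20 + j1922 → |·| = √(20²+1922²) = √3694484 ≈ 1922.1, ∠ = arctan(1922/20) ≈ 89.40°
quadratic: (j1922)² + 600·j1922 + 250000 = -3444084 + j1153200 → |·| ≈ 3.632e+06, ∠ ≈ 161.49°
|H| = 1250000 · 1922.1 / 3.632e+06 ≈ 661.52
Gain = 20 log₁₀(661.52) ≈ 56.41 dB
∠H = 89.40° − 161.49° = -72.09°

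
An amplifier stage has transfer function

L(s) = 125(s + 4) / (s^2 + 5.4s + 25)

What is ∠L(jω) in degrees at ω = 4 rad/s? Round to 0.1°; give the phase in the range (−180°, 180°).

At s = jω = j4:
zero (s+4): 4 + j4 → |·| = √(4²+4²) = √32 ≈ 5.6569, ∠ = arctan(4/4) ≈ 45.00°
quadratic: (j4)² + 5.4·j4 + 25 = 9 + j21.6 → |·| ≈ 23.4, ∠ ≈ 67.38°
∠L = 45.00° − 67.38° = -22.38°

-22.4°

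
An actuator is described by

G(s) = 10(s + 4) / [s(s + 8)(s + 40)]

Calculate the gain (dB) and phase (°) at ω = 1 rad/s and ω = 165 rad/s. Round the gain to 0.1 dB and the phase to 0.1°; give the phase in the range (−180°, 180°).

ω = 1: -17.9 dB, -84.5°; ω = 165: -69.0 dB, -165.0°

At s = jω = j1:
zero (s+4): 4 + j1 → |·| = √(4²+1²) = √17 ≈ 4.1231, ∠ = arctan(1/4) ≈ 14.04°
pole (s+8): 8 + j1 → |·| = √(8²+1²) = √65 ≈ 8.0623, ∠ = arctan(1/8) ≈ 7.13°
pole (s+40): 40 + j1 → |·| = √(40²+1²) = √1601 ≈ 40.012, ∠ = arctan(1/40) ≈ 1.43°
pole at origin: |s| = 1, ∠ = 90.00° (in denominator)
|G| = 10 · 4.1231 / 322.59 ≈ 0.12781
Gain = 20 log₁₀(0.12781) ≈ -17.87 dB
∠G = 14.04° − 98.56° = -84.52°

At s = jω = j165:
zero (s+4): 4 + j165 → |·| = √(4²+165²) = √27241 ≈ 165.05, ∠ = arctan(165/4) ≈ 88.61°
pole (s+8): 8 + j165 → |·| = √(8²+165²) = √27289 ≈ 165.19, ∠ = arctan(165/8) ≈ 87.22°
pole (s+40): 40 + j165 → |·| = √(40²+165²) = √28825 ≈ 169.78, ∠ = arctan(165/40) ≈ 76.37°
pole at origin: |s| = 165, ∠ = 90.00° (in denominator)
|G| = 10 · 165.05 / 4.6276e+06 ≈ 0.00035666
Gain = 20 log₁₀(0.00035666) ≈ -68.95 dB
∠G = 88.61° − 253.59° = -164.98°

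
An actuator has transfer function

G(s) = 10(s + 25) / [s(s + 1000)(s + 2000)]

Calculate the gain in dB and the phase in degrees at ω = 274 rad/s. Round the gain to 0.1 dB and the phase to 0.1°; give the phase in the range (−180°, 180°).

At s = jω = j274:
zero (s+25): 25 + j274 → |·| = √(25²+274²) = √75701 ≈ 275.14, ∠ = arctan(274/25) ≈ 84.79°
pole (s+1000): 1000 + j274 → |·| = √(1000²+274²) = √1075076 ≈ 1036.9, ∠ = arctan(274/1000) ≈ 15.32°
pole (s+2000): 2000 + j274 → |·| = √(2000²+274²) = √4075076 ≈ 2018.7, ∠ = arctan(274/2000) ≈ 7.80°
pole at origin: |s| = 274, ∠ = 90.00° (in denominator)
|G| = 10 · 275.14 / 5.7353e+08 ≈ 4.7973e-06
Gain = 20 log₁₀(4.7973e-06) ≈ -106.38 dB
∠G = 84.79° − 113.12° = -28.33°

-106.4 dB, -28.3°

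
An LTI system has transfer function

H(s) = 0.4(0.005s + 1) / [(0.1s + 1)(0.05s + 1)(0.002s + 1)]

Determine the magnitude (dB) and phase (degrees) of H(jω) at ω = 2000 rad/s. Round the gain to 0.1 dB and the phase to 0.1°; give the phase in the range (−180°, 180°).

-86.2 dB, -170.8°

At ω = 2000 rad/s:
zero (1 + j2000·0.005) = 1 + j10 → |·| ≈ 10.05, ∠ ≈ 84.29°
pole (1 + j2000·0.1) = 1 + j200 → |·| ≈ 200, ∠ ≈ 89.71°
pole (1 + j2000·0.05) = 1 + j100 → |·| ≈ 100, ∠ ≈ 89.43°
pole (1 + j2000·0.002) = 1 + j4 → |·| ≈ 4.1231, ∠ ≈ 75.96°
|H| = 0.4 · 10.05 / (200 · 100 · 4.1231) ≈ 4.875e-05
Gain = 20 log₁₀(4.875e-05) ≈ -86.24 dB
∠H = (84.29°) − (89.71° + 89.43° + 75.96°) = -170.81°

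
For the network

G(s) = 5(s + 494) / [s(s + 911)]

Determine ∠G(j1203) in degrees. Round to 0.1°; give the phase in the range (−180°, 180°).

At s = jω = j1203:
zero (s+494): 494 + j1203 → |·| = √(494²+1203²) = √1691245 ≈ 1300.5, ∠ = arctan(1203/494) ≈ 67.67°
pole (s+911): 911 + j1203 → |·| = √(911²+1203²) = √2277130 ≈ 1509, ∠ = arctan(1203/911) ≈ 52.86°
pole at origin: |s| = 1203, ∠ = 90.00° (in denominator)
∠G = 67.67° − 142.86° = -75.19°

-75.2°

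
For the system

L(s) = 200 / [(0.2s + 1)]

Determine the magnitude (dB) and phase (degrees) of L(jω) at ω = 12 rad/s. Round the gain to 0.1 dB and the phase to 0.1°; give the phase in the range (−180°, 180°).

37.7 dB, -67.4°

At ω = 12 rad/s:
pole (1 + j12·0.2) = 1 + j2.4 → |·| ≈ 2.6, ∠ ≈ 67.38°
|L| = 200 · 1 / (2.6) ≈ 76.923
Gain = 20 log₁₀(76.923) ≈ 37.72 dB
∠L = (0°) − (67.38°) = -67.38°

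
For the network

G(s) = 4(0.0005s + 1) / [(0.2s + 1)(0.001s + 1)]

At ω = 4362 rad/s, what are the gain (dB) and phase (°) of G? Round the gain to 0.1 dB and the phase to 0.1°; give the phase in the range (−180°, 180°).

At ω = 4362 rad/s:
zero (1 + j4362·0.0005) = 1 + j2.181 → |·| ≈ 2.3993, ∠ ≈ 65.37°
pole (1 + j4362·0.2) = 1 + j872.4 → |·| ≈ 872.4, ∠ ≈ 89.93°
pole (1 + j4362·0.001) = 1 + j4.362 → |·| ≈ 4.4752, ∠ ≈ 77.09°
|G| = 4 · 2.3993 / (872.4 · 4.4752) ≈ 0.0024582
Gain = 20 log₁₀(0.0024582) ≈ -52.19 dB
∠G = (65.37°) − (89.93° + 77.09°) = -101.65°

-52.2 dB, -101.7°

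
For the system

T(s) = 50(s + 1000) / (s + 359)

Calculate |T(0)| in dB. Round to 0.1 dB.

T(0) = 50·1000 / (359) ≈ 139.28
20 log₁₀(139.28) ≈ 42.88 dB

42.9 dB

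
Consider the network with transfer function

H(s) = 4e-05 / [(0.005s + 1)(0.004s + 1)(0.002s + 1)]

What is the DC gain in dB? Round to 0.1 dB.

H(0) = 4e-05 · 1 / 1 = 4e-05
20 log₁₀(4e-05) ≈ -87.96 dB

-88.0 dB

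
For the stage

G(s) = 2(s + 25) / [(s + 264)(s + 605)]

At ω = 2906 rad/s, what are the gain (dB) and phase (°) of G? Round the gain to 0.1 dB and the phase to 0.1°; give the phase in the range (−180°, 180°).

At s = jω = j2906:
zero (s+25): 25 + j2906 → |·| = √(25²+2906²) = √8445461 ≈ 2906.1, ∠ = arctan(2906/25) ≈ 89.51°
pole (s+264): 264 + j2906 → |·| = √(264²+2906²) = √8514532 ≈ 2918, ∠ = arctan(2906/264) ≈ 84.81°
pole (s+605): 605 + j2906 → |·| = √(605²+2906²) = √8810861 ≈ 2968.3, ∠ = arctan(2906/605) ≈ 78.24°
|G| = 2 · 2906.1 / 8.6615e+06 ≈ 0.00067104
Gain = 20 log₁₀(0.00067104) ≈ -63.47 dB
∠G = 89.51° − 163.05° = -73.54°

-63.5 dB, -73.5°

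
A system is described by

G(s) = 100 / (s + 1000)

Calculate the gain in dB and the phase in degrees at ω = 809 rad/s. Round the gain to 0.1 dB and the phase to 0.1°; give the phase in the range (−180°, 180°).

-22.2 dB, -39.0°

Substitute s = j809:
Numerator: 100 = 100 + j0
Denominator: (j809) + 1000 = 1000 + j809
|N| = √(100² + 0²) ≈ 100, ∠N ≈ 0.00°
|D| = √(1000² + 809²) ≈ 1286.3, ∠D ≈ 38.97°
|G| = 100 / 1286.3 ≈ 0.077742
Gain = 20 log₁₀(0.077742) ≈ -22.19 dB
∠G = 0.00° − 38.97° = -38.97°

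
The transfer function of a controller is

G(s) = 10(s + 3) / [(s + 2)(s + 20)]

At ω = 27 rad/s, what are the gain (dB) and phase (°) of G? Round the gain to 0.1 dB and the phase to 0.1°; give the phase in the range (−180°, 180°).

-10.5 dB, -55.6°

At s = jω = j27:
zero (s+3): 3 + j27 → |·| = √(3²+27²) = √738 ≈ 27.166, ∠ = arctan(27/3) ≈ 83.66°
pole (s+2): 2 + j27 → |·| = √(2²+27²) = √733 ≈ 27.074, ∠ = arctan(27/2) ≈ 85.76°
pole (s+20): 20 + j27 → |·| = √(20²+27²) = √1129 ≈ 33.601, ∠ = arctan(27/20) ≈ 53.47°
|G| = 10 · 27.166 / 909.71 ≈ 0.29862
Gain = 20 log₁₀(0.29862) ≈ -10.50 dB
∠G = 83.66° − 139.23° = -55.57°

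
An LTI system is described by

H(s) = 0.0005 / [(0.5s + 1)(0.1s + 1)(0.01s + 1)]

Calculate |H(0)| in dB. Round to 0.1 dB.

H(0) = 0.0005 · 1 / 1 = 0.0005
20 log₁₀(0.0005) ≈ -66.02 dB

-66.0 dB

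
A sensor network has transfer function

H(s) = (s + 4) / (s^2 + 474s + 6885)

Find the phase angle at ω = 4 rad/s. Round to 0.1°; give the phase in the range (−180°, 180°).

29.6°

Substitute s = j4:
Numerator: (j4) + 4 = 4 + j4
Denominator: (j4)^2 + 474(j4) + 6885 = 6869 + j1896
|N| = √(4² + 4²) ≈ 5.6569, ∠N ≈ 45.00°
|D| = √(6869² + 1896²) ≈ 7125.9, ∠D ≈ 15.43°
∠H = 45.00° − 15.43° = 29.57°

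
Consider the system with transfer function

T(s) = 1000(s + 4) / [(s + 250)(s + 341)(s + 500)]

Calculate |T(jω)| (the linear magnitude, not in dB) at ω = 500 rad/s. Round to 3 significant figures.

At s = jω = j500:
zero (s+4): 4 + j500 → |·| = √(4²+500²) = √250016 ≈ 500.02, ∠ = arctan(500/4) ≈ 89.54°
pole (s+250): 250 + j500 → |·| = √(250²+500²) = √312500 ≈ 559.02, ∠ = arctan(500/250) ≈ 63.43°
pole (s+341): 341 + j500 → |·| = √(341²+500²) = √366281 ≈ 605.21, ∠ = arctan(500/341) ≈ 55.71°
pole (s+500): 500 + j500 → |·| = √(500²+500²) = √500000 ≈ 707.11, ∠ = arctan(500/500) ≈ 45.00°
|T| = 1000 · 500.02 / 2.3923e+08 ≈ 0.0020901

0.00209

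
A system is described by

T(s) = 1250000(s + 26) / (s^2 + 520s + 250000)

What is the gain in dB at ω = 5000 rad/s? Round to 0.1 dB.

48.0 dB

At s = jω = j5000:
zero (s+26): 26 + j5000 → |·| = √(26²+5000²) = √25000676 ≈ 5000.1, ∠ = arctan(5000/26) ≈ 89.70°
quadratic: (j5000)² + 520·j5000 + 250000 = -24750000 + j2600000 → |·| ≈ 2.4886e+07, ∠ ≈ 174.00°
|T| = 1250000 · 5000.1 / 2.4886e+07 ≈ 251.15
Gain = 20 log₁₀(251.15) ≈ 48.00 dB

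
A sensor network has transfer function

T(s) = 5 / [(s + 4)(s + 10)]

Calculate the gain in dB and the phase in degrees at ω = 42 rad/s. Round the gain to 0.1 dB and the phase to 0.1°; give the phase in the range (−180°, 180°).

-51.2 dB, -161.2°

At s = jω = j42:
pole (s+4): 4 + j42 → |·| = √(4²+42²) = √1780 ≈ 42.19, ∠ = arctan(42/4) ≈ 84.56°
pole (s+10): 10 + j42 → |·| = √(10²+42²) = √1864 ≈ 43.174, ∠ = arctan(42/10) ≈ 76.61°
|T| = 5 / 1821.5 ≈ 0.002745
Gain = 20 log₁₀(0.002745) ≈ -51.23 dB
∠T = 0.00° − 161.17° = -161.17°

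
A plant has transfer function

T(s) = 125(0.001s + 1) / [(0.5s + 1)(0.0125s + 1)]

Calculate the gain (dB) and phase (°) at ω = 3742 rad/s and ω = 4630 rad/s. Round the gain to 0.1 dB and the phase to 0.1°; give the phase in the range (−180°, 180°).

ω = 3742: -45.1 dB, -103.7°; ω = 4630: -47.1 dB, -101.2°

At ω = 3742 rad/s:
zero (1 + j3742·0.001) = 1 + j3.742 → |·| ≈ 3.8733, ∠ ≈ 75.04°
pole (1 + j3742·0.5) = 1 + j1871 → |·| ≈ 1871, ∠ ≈ 89.97°
pole (1 + j3742·0.0125) = 1 + j46.775 → |·| ≈ 46.786, ∠ ≈ 88.78°
|T| = 125 · 3.8733 / (1871 · 46.786) ≈ 0.005531
Gain = 20 log₁₀(0.005531) ≈ -45.14 dB
∠T = (75.04°) − (89.97° + 88.78°) = -103.71°

At ω = 4630 rad/s:
zero (1 + j4630·0.001) = 1 + j4.63 → |·| ≈ 4.7368, ∠ ≈ 77.81°
pole (1 + j4630·0.5) = 1 + j2315 → |·| ≈ 2315, ∠ ≈ 89.98°
pole (1 + j4630·0.0125) = 1 + j57.875 → |·| ≈ 57.884, ∠ ≈ 89.01°
|T| = 125 · 4.7368 / (2315 · 57.884) ≈ 0.0044186
Gain = 20 log₁₀(0.0044186) ≈ -47.09 dB
∠T = (77.81°) − (89.98° + 89.01°) = -101.18°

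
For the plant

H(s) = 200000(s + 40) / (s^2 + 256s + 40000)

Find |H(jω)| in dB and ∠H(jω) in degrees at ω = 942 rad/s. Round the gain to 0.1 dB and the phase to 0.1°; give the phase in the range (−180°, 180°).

At s = jω = j942:
zero (s+40): 40 + j942 → |·| = √(40²+942²) = √888964 ≈ 942.85, ∠ = arctan(942/40) ≈ 87.57°
quadratic: (j942)² + 256·j942 + 40000 = -847364 + j241152 → |·| ≈ 8.8101e+05, ∠ ≈ 164.11°
|H| = 200000 · 942.85 / 8.8101e+05 ≈ 214.04
Gain = 20 log₁₀(214.04) ≈ 46.61 dB
∠H = 87.57° − 164.11° = -76.54°

46.6 dB, -76.5°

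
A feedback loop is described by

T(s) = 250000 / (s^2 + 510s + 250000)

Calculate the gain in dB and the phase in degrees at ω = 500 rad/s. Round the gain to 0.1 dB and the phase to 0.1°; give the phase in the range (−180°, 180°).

At s = jω = j500:
quadratic: (j500)² + 510·j500 + 250000 = 0 + j255000 → |·| ≈ 2.55e+05, ∠ ≈ 90.00°
|T| = 250000 / 2.55e+05 ≈ 0.98039
Gain = 20 log₁₀(0.98039) ≈ -0.17 dB
∠T = 0.00° − 90.00° = -90.00°

-0.2 dB, -90.0°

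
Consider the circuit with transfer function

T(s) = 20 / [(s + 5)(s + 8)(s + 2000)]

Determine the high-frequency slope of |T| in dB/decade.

-60 dB/decade

Each pole contributes −20 dB/decade at high frequency; each zero contributes +20 dB/decade.
Net: 0 zero(s) − 3 pole(s) → -60 dB/decade.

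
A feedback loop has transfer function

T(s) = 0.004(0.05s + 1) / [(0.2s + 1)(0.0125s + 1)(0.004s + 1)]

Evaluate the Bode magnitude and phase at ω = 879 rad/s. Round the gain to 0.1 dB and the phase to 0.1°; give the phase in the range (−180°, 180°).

At ω = 879 rad/s:
zero (1 + j879·0.05) = 1 + j43.95 → |·| ≈ 43.961, ∠ ≈ 88.70°
pole (1 + j879·0.2) = 1 + j175.8 → |·| ≈ 175.8, ∠ ≈ 89.67°
pole (1 + j879·0.0125) = 1 + j10.9875 → |·| ≈ 11.033, ∠ ≈ 84.80°
pole (1 + j879·0.004) = 1 + j3.516 → |·| ≈ 3.6554, ∠ ≈ 74.12°
|T| = 0.004 · 43.961 / (175.8 · 11.033 · 3.6554) ≈ 2.4802e-05
Gain = 20 log₁₀(2.4802e-05) ≈ -92.11 dB
∠T = (88.70°) − (89.67° + 84.80° + 74.12°) = -159.89°

-92.1 dB, -159.9°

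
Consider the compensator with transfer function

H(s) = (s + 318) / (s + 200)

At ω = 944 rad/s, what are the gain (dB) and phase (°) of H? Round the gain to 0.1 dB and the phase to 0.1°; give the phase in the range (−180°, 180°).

0.3 dB, -6.7°

Substitute s = j944:
Numerator: (j944) + 318 = 318 + j944
Denominator: (j944) + 200 = 200 + j944
|N| = √(318² + 944²) ≈ 996.12, ∠N ≈ 71.38°
|D| = √(200² + 944²) ≈ 964.95, ∠D ≈ 78.04°
|H| = 996.12 / 964.95 ≈ 1.0323
Gain = 20 log₁₀(1.0323) ≈ 0.28 dB
∠H = 71.38° − 78.04° = -6.66°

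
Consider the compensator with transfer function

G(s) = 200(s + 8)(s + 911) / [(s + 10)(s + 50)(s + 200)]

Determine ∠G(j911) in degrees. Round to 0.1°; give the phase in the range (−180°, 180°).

-119.4°

At s = jω = j911:
zero (s+8): 8 + j911 → |·| = √(8²+911²) = √829985 ≈ 911.04, ∠ = arctan(911/8) ≈ 89.50°
zero (s+911): 911 + j911 → |·| = √(911²+911²) = √1659842 ≈ 1288.3, ∠ = arctan(911/911) ≈ 45.00°
pole (s+10): 10 + j911 → |·| = √(10²+911²) = √830021 ≈ 911.05, ∠ = arctan(911/10) ≈ 89.37°
pole (s+50): 50 + j911 → |·| = √(50²+911²) = √832421 ≈ 912.37, ∠ = arctan(911/50) ≈ 86.86°
pole (s+200): 200 + j911 → |·| = √(200²+911²) = √869921 ≈ 932.7, ∠ = arctan(911/200) ≈ 77.62°
∠G = 134.50° − 253.85° = -119.35°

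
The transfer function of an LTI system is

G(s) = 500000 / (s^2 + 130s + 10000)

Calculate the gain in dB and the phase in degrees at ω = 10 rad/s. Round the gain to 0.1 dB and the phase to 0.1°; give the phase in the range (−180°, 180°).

At s = jω = j10:
quadratic: (j10)² + 130·j10 + 10000 = 9900 + j1300 → |·| ≈ 9985, ∠ ≈ 7.48°
|G| = 500000 / 9985 ≈ 50.075
Gain = 20 log₁₀(50.075) ≈ 33.99 dB
∠G = 0.00° − 7.48° = -7.48°

34.0 dB, -7.5°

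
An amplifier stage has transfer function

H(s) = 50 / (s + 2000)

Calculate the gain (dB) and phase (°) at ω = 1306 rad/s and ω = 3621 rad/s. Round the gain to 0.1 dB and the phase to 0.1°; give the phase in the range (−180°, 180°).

ω = 1306: -33.6 dB, -33.1°; ω = 3621: -38.4 dB, -61.1°

At s = jω = j1306:
pole (s+2000): 2000 + j1306 → |·| = √(2000²+1306²) = √5705636 ≈ 2388.6, ∠ = arctan(1306/2000) ≈ 33.14°
|H| = 50 / 2388.6 ≈ 0.020933
Gain = 20 log₁₀(0.020933) ≈ -33.58 dB
∠H = 0.00° − 33.14° = -33.14°

At s = jω = j3621:
pole (s+2000): 2000 + j3621 → |·| = √(2000²+3621²) = √17111641 ≈ 4136.6, ∠ = arctan(3621/2000) ≈ 61.09°
|H| = 50 / 4136.6 ≈ 0.012087
Gain = 20 log₁₀(0.012087) ≈ -38.35 dB
∠H = 0.00° − 61.09° = -61.09°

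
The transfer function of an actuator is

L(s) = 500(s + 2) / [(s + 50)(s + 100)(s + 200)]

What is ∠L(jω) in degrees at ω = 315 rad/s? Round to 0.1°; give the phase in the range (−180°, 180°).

At s = jω = j315:
zero (s+2): 2 + j315 → |·| = √(2²+315²) = √99229 ≈ 315.01, ∠ = arctan(315/2) ≈ 89.64°
pole (s+50): 50 + j315 → |·| = √(50²+315²) = √101725 ≈ 318.94, ∠ = arctan(315/50) ≈ 80.98°
pole (s+100): 100 + j315 → |·| = √(100²+315²) = √109225 ≈ 330.49, ∠ = arctan(315/100) ≈ 72.39°
pole (s+200): 200 + j315 → |·| = √(200²+315²) = √139225 ≈ 373.13, ∠ = arctan(315/200) ≈ 57.59°
∠L = 89.64° − 210.96° = -121.32°

-121.3°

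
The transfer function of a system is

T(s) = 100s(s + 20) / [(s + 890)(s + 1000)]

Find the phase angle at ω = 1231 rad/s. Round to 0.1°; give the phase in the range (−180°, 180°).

At s = jω = j1231:
zero (s+20): 20 + j1231 → |·| = √(20²+1231²) = √1515761 ≈ 1231.2, ∠ = arctan(1231/20) ≈ 89.07°
zero at origin: s = j1231 → |·| = 1231, ∠ = 90.00°
pole (s+890): 890 + j1231 → |·| = √(890²+1231²) = √2307461 ≈ 1519, ∠ = arctan(1231/890) ≈ 54.13°
pole (s+1000): 1000 + j1231 → |·| = √(1000²+1231²) = √2515361 ≈ 1586, ∠ = arctan(1231/1000) ≈ 50.91°
∠T = 179.07° − 105.04° = 74.03°

74.0°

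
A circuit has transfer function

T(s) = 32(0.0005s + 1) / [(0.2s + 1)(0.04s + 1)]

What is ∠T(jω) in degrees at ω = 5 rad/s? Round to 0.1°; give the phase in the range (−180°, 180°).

-56.2°

At ω = 5 rad/s:
zero (1 + j5·0.0005) = 1 + j0.0025 → |·| ≈ 1, ∠ ≈ 0.14°
pole (1 + j5·0.2) = 1 + j1 → |·| ≈ 1.4142, ∠ ≈ 45.00°
pole (1 + j5·0.04) = 1 + j0.2 → |·| ≈ 1.0198, ∠ ≈ 11.31°
∠T = (0.14°) − (45.00° + 11.31°) = -56.17°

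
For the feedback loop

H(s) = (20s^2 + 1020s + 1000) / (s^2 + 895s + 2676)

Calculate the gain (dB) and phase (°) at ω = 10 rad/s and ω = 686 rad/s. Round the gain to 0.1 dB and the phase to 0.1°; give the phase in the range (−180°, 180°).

ω = 10: 0.8 dB, 21.7°; ω = 686: 21.7 dB, 48.4°

Substitute s = j10:
Numerator: 20(j10)^2 + 1020(j10) + 1000 = -1000 + j10200
Denominator: (j10)^2 + 895(j10) + 2676 = 2576 + j8950
|N| = √(1000² + 10200²) ≈ 10249, ∠N ≈ 95.60°
|D| = √(2576² + 8950²) ≈ 9313.3, ∠D ≈ 73.94°
|H| = 10249 / 9313.3 ≈ 1.1005
Gain = 20 log₁₀(1.1005) ≈ 0.83 dB
∠H = 95.60° − 73.94° = 21.66°

Substitute s = j686:
Numerator: 20(j686)^2 + 1020(j686) + 1000 = -9410920 + j699720
Denominator: (j686)^2 + 895(j686) + 2676 = -467920 + j613970
|N| = √(9410920² + 699720²) ≈ 9.4369e+06, ∠N ≈ 175.75°
|D| = √(467920² + 613970²) ≈ 7.7195e+05, ∠D ≈ 127.31°
|H| = 9.4369e+06 / 7.7195e+05 ≈ 12.225
Gain = 20 log₁₀(12.225) ≈ 21.74 dB
∠H = 175.75° − 127.31° = 48.44°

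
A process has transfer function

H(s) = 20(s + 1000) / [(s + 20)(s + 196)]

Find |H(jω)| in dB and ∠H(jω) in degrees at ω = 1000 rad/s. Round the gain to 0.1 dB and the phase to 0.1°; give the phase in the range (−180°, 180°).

At s = jω = j1000:
zero (s+1000): 1000 + j1000 → |·| = √(1000²+1000²) = √2000000 ≈ 1414.2, ∠ = arctan(1000/1000) ≈ 45.00°
pole (s+20): 20 + j1000 → |·| = √(20²+1000²) = √1000400 ≈ 1000.2, ∠ = arctan(1000/20) ≈ 88.85°
pole (s+196): 196 + j1000 → |·| = √(196²+1000²) = √1038416 ≈ 1019, ∠ = arctan(1000/196) ≈ 78.91°
|H| = 20 · 1414.2 / 1.0192e+06 ≈ 0.027751
Gain = 20 log₁₀(0.027751) ≈ -31.13 dB
∠H = 45.00° − 167.76° = -122.76°

-31.1 dB, -122.8°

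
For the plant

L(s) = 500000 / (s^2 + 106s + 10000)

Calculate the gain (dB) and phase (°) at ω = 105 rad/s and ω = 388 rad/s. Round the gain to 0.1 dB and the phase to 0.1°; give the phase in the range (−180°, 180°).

ω = 105: 33.0 dB, -95.3°; ω = 388: 10.7 dB, -163.7°

At s = jω = j105:
quadratic: (j105)² + 106·j105 + 10000 = -1025 + j11130 → |·| ≈ 11177, ∠ ≈ 95.26°
|L| = 500000 / 11177 ≈ 44.735
Gain = 20 log₁₀(44.735) ≈ 33.01 dB
∠L = 0.00° − 95.26° = -95.26°

At s = jω = j388:
quadratic: (j388)² + 106·j388 + 10000 = -140544 + j41128 → |·| ≈ 1.4644e+05, ∠ ≈ 163.69°
|L| = 500000 / 1.4644e+05 ≈ 3.4144
Gain = 20 log₁₀(3.4144) ≈ 10.67 dB
∠L = 0.00° − 163.69° = -163.69°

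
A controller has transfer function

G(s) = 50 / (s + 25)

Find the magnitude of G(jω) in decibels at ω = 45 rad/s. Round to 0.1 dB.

Substitute s = j45:
Numerator: 50 = 50 + j0
Denominator: (j45) + 25 = 25 + j45
|N| = √(50² + 0²) ≈ 50, ∠N ≈ 0.00°
|D| = √(25² + 45²) ≈ 51.478, ∠D ≈ 60.95°
|G| = 50 / 51.478 ≈ 0.97129
Gain = 20 log₁₀(0.97129) ≈ -0.25 dB

-0.3 dB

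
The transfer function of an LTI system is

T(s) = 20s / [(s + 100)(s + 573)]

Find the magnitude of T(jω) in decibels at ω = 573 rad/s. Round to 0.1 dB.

-32.3 dB

At s = jω = j573:
zero at origin: s = j573 → |·| = 573, ∠ = 90.00°
pole (s+100): 100 + j573 → |·| = √(100²+573²) = √338329 ≈ 581.66, ∠ = arctan(573/100) ≈ 80.10°
pole (s+573): 573 + j573 → |·| = √(573²+573²) = √656658 ≈ 810.34, ∠ = arctan(573/573) ≈ 45.00°
|T| = 20 · 573 / 4.7134e+05 ≈ 0.024314
Gain = 20 log₁₀(0.024314) ≈ -32.28 dB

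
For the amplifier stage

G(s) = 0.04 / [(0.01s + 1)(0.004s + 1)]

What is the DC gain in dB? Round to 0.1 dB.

-28.0 dB

G(0) = 0.04 · 1 / 1 = 0.04
20 log₁₀(0.04) ≈ -27.96 dB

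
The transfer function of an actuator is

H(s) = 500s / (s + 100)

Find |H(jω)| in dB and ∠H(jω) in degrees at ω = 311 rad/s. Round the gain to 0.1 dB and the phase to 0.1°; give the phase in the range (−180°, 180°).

At s = jω = j311:
zero at origin: s = j311 → |·| = 311, ∠ = 90.00°
pole (s+100): 100 + j311 → |·| = √(100²+311²) = √106721 ≈ 326.68, ∠ = arctan(311/100) ≈ 72.18°
|H| = 500 · 311 / 326.68 ≈ 476
Gain = 20 log₁₀(476) ≈ 53.55 dB
∠H = 90.00° − 72.18° = 17.82°

53.6 dB, 17.8°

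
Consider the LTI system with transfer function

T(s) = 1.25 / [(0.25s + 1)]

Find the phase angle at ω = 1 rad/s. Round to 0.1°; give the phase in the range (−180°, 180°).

At ω = 1 rad/s:
pole (1 + j1·0.25) = 1 + j0.25 → |·| ≈ 1.0308, ∠ ≈ 14.04°
∠T = (0°) − (14.04°) = -14.04°

-14.0°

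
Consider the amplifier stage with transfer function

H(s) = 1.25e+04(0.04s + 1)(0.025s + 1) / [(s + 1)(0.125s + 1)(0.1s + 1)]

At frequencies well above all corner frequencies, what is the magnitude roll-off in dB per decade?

-20 dB/decade

Each pole contributes −20 dB/decade at high frequency; each zero contributes +20 dB/decade.
Net: 2 zero(s) − 3 pole(s) → -20 dB/decade.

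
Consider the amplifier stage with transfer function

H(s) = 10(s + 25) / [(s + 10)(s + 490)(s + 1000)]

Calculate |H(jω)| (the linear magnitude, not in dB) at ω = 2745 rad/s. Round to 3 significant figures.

1.23e-06

At s = jω = j2745:
zero (s+25): 25 + j2745 → |·| = √(25²+2745²) = √7535650 ≈ 2745.1, ∠ = arctan(2745/25) ≈ 89.48°
pole (s+10): 10 + j2745 → |·| = √(10²+2745²) = √7535125 ≈ 2745, ∠ = arctan(2745/10) ≈ 89.79°
pole (s+490): 490 + j2745 → |·| = √(490²+2745²) = √7775125 ≈ 2788.4, ∠ = arctan(2745/490) ≈ 79.88°
pole (s+1000): 1000 + j2745 → |·| = √(1000²+2745²) = √8535025 ≈ 2921.5, ∠ = arctan(2745/1000) ≈ 69.98°
|H| = 10 · 2745.1 / 2.2362e+10 ≈ 1.2276e-06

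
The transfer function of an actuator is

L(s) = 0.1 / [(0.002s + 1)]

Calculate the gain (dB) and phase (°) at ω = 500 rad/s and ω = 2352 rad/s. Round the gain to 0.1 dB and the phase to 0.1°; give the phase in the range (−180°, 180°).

ω = 500: -23.0 dB, -45.0°; ω = 2352: -33.6 dB, -78.0°

At ω = 500 rad/s:
pole (1 + j500·0.002) = 1 + j1 → |·| ≈ 1.4142, ∠ ≈ 45.00°
|L| = 0.1 · 1 / (1.4142) ≈ 0.070711
Gain = 20 log₁₀(0.070711) ≈ -23.01 dB
∠L = (0°) − (45.00°) = -45.00°

At ω = 2352 rad/s:
pole (1 + j2352·0.002) = 1 + j4.704 → |·| ≈ 4.8091, ∠ ≈ 78.00°
|L| = 0.1 · 1 / (4.8091) ≈ 0.020794
Gain = 20 log₁₀(0.020794) ≈ -33.64 dB
∠L = (0°) − (78.00°) = -78.00°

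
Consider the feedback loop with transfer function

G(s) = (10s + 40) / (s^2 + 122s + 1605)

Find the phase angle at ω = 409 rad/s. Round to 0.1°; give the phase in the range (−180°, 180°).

Substitute s = j409:
Numerator: 10(j409) + 40 = 40 + j4090
Denominator: (j409)^2 + 122(j409) + 1605 = -165676 + j49898
|N| = √(40² + 4090²) ≈ 4090.2, ∠N ≈ 89.44°
|D| = √(165676² + 49898²) ≈ 1.7303e+05, ∠D ≈ 163.24°
∠G = 89.44° − 163.24° = -73.80°

-73.8°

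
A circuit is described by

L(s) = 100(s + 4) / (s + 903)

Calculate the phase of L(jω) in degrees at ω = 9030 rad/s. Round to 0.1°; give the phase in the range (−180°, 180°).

5.7°

At s = jω = j9030:
zero (s+4): 4 + j9030 → |·| = √(4²+9030²) = √81540916 ≈ 9030, ∠ = arctan(9030/4) ≈ 89.97°
pole (s+903): 903 + j9030 → |·| = √(903²+9030²) = √82356309 ≈ 9075, ∠ = arctan(9030/903) ≈ 84.29°
∠L = 89.97° − 84.29° = 5.68°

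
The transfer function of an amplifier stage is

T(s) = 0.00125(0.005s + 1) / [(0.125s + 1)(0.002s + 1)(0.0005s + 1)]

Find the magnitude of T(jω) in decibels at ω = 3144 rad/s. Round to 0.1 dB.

-107.5 dB

At ω = 3144 rad/s:
zero (1 + j3144·0.005) = 1 + j15.72 → |·| ≈ 15.752, ∠ ≈ 86.36°
pole (1 + j3144·0.125) = 1 + j393 → |·| ≈ 393, ∠ ≈ 89.85°
pole (1 + j3144·0.002) = 1 + j6.288 → |·| ≈ 6.367, ∠ ≈ 80.96°
pole (1 + j3144·0.0005) = 1 + j1.572 → |·| ≈ 1.8631, ∠ ≈ 57.54°
|T| = 0.00125 · 15.752 / (393 · 6.367 · 1.8631) ≈ 4.2236e-06
Gain = 20 log₁₀(4.2236e-06) ≈ -107.49 dB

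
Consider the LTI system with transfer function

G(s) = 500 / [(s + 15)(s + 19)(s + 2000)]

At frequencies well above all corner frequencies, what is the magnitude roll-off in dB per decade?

Each pole contributes −20 dB/decade at high frequency; each zero contributes +20 dB/decade.
Net: 0 zero(s) − 3 pole(s) → -60 dB/decade.

-60 dB/decade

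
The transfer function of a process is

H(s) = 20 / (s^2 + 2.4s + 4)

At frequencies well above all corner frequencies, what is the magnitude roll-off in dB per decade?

Each pole contributes −20 dB/decade at high frequency; each zero contributes +20 dB/decade.
Net: 0 zero(s) − 2 pole(s) → -40 dB/decade.

-40 dB/decade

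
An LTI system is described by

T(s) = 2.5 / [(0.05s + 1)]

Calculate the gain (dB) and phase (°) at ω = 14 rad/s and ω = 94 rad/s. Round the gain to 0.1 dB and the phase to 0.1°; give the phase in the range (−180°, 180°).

ω = 14: 6.2 dB, -35.0°; ω = 94: -5.7 dB, -78.0°

At ω = 14 rad/s:
pole (1 + j14·0.05) = 1 + j0.7 → |·| ≈ 1.2207, ∠ ≈ 34.99°
|T| = 2.5 · 1 / (1.2207) ≈ 2.048
Gain = 20 log₁₀(2.048) ≈ 6.23 dB
∠T = (0°) − (34.99°) = -34.99°

At ω = 94 rad/s:
pole (1 + j94·0.05) = 1 + j4.7 → |·| ≈ 4.8052, ∠ ≈ 77.99°
|T| = 2.5 · 1 / (4.8052) ≈ 0.52027
Gain = 20 log₁₀(0.52027) ≈ -5.68 dB
∠T = (0°) − (77.99°) = -77.99°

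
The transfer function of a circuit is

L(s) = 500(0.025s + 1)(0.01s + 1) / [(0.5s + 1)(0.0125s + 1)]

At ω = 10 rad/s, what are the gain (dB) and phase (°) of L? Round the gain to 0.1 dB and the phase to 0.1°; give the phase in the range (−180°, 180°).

40.1 dB, -66.1°

At ω = 10 rad/s:
zero (1 + j10·0.025) = 1 + j0.25 → |·| ≈ 1.0308, ∠ ≈ 14.04°
zero (1 + j10·0.01) = 1 + j0.1 → |·| ≈ 1.005, ∠ ≈ 5.71°
pole (1 + j10·0.5) = 1 + j5 → |·| ≈ 5.099, ∠ ≈ 78.69°
pole (1 + j10·0.0125) = 1 + j0.125 → |·| ≈ 1.0078, ∠ ≈ 7.13°
|L| = 500 · 1.0308 · 1.005 / (5.099 · 1.0078) ≈ 100.8
Gain = 20 log₁₀(100.8) ≈ 40.07 dB
∠L = (14.04° + 5.71°) − (78.69° + 7.13°) = -66.07°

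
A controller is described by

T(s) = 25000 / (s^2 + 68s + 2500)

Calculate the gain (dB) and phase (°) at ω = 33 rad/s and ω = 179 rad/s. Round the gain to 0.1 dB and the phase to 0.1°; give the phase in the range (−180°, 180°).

At s = jω = j33:
quadratic: (j33)² + 68·j33 + 2500 = 1411 + j2244 → |·| ≈ 2650.7, ∠ ≈ 57.84°
|T| = 25000 / 2650.7 ≈ 9.4315
Gain = 20 log₁₀(9.4315) ≈ 19.49 dB
∠T = 0.00° − 57.84° = -57.84°

At s = jω = j179:
quadratic: (j179)² + 68·j179 + 2500 = -29541 + j12172 → |·| ≈ 31950, ∠ ≈ 157.61°
|T| = 25000 / 31950 ≈ 0.78247
Gain = 20 log₁₀(0.78247) ≈ -2.13 dB
∠T = 0.00° − 157.61° = -157.61°

ω = 33: 19.5 dB, -57.8°; ω = 179: -2.1 dB, -157.6°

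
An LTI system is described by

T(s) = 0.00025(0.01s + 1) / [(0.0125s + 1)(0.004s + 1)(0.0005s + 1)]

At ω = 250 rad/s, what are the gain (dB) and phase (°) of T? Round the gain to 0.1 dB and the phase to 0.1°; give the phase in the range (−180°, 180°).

-76.8 dB, -56.2°

At ω = 250 rad/s:
zero (1 + j250·0.01) = 1 + j2.5 → |·| ≈ 2.6926, ∠ ≈ 68.20°
pole (1 + j250·0.0125) = 1 + j3.125 → |·| ≈ 3.2811, ∠ ≈ 72.26°
pole (1 + j250·0.004) = 1 + j1 → |·| ≈ 1.4142, ∠ ≈ 45.00°
pole (1 + j250·0.0005) = 1 + j0.125 → |·| ≈ 1.0078, ∠ ≈ 7.13°
|T| = 0.00025 · 2.6926 / (3.2811 · 1.4142 · 1.0078) ≈ 0.00014395
Gain = 20 log₁₀(0.00014395) ≈ -76.84 dB
∠T = (68.20°) − (72.26° + 45.00° + 7.13°) = -56.19°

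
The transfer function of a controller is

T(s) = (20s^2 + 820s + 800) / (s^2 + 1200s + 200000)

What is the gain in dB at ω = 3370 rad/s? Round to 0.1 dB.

25.6 dB

Substitute s = j3370:
Numerator: 20(j3370)^2 + 820(j3370) + 800 = -227137200 + j2763400
Denominator: (j3370)^2 + 1200(j3370) + 200000 = -11156900 + j4044000
|N| = √(227137200² + 2763400²) ≈ 2.2715e+08, ∠N ≈ 179.30°
|D| = √(11156900² + 4044000²) ≈ 1.1867e+07, ∠D ≈ 160.08°
|T| = 2.2715e+08 / 1.1867e+07 ≈ 19.141
Gain = 20 log₁₀(19.141) ≈ 25.64 dB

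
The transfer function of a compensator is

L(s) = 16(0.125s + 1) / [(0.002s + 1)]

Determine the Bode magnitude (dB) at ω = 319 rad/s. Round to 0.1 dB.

54.6 dB

At ω = 319 rad/s:
zero (1 + j319·0.125) = 1 + j39.875 → |·| ≈ 39.888, ∠ ≈ 88.56°
pole (1 + j319·0.002) = 1 + j0.638 → |·| ≈ 1.1862, ∠ ≈ 32.54°
|L| = 16 · 39.888 / (1.1862) ≈ 538.03
Gain = 20 log₁₀(538.03) ≈ 54.62 dB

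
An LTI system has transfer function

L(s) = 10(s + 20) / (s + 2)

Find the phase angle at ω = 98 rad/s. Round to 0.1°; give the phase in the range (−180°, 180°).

-10.4°

At s = jω = j98:
zero (s+20): 20 + j98 → |·| = √(20²+98²) = √10004 ≈ 100.02, ∠ = arctan(98/20) ≈ 78.47°
pole (s+2): 2 + j98 → |·| = √(2²+98²) = √9608 ≈ 98.02, ∠ = arctan(98/2) ≈ 88.83°
∠L = 78.47° − 88.83° = -10.36°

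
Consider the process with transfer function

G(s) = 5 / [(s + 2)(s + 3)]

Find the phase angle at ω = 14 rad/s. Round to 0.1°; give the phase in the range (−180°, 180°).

-159.8°

At s = jω = j14:
pole (s+2): 2 + j14 → |·| = √(2²+14²) = √200 ≈ 14.142, ∠ = arctan(14/2) ≈ 81.87°
pole (s+3): 3 + j14 → |·| = √(3²+14²) = √205 ≈ 14.318, ∠ = arctan(14/3) ≈ 77.91°
∠G = 0.00° − 159.78° = -159.78°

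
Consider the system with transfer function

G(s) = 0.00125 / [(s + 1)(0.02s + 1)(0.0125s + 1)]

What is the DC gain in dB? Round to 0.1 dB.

-58.1 dB

G(0) = 0.00125 · 1 / 1 = 0.00125
20 log₁₀(0.00125) ≈ -58.06 dB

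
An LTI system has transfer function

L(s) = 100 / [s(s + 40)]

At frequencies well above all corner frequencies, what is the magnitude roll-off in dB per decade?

-40 dB/decade

Each pole contributes −20 dB/decade at high frequency; each zero contributes +20 dB/decade.
Net: 0 zero(s) − 2 pole(s) → -40 dB/decade.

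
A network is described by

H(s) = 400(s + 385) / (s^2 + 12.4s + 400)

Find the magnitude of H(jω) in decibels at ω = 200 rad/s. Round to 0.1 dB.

12.8 dB

At s = jω = j200:
zero (s+385): 385 + j200 → |·| = √(385²+200²) = √188225 ≈ 433.85, ∠ = arctan(200/385) ≈ 27.45°
quadratic: (j200)² + 12.4·j200 + 400 = -39600 + j2480 → |·| ≈ 39678, ∠ ≈ 176.42°
|H| = 400 · 433.85 / 39678 ≈ 4.3737
Gain = 20 log₁₀(4.3737) ≈ 12.82 dB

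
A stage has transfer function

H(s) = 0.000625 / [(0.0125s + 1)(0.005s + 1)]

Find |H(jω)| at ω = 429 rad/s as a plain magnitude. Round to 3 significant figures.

4.84e-05

At ω = 429 rad/s:
pole (1 + j429·0.0125) = 1 + j5.3625 → |·| ≈ 5.4549, ∠ ≈ 79.44°
pole (1 + j429·0.005) = 1 + j2.145 → |·| ≈ 2.3666, ∠ ≈ 65.01°
|H| = 0.000625 · 1 / (5.4549 · 2.3666) ≈ 4.8414e-05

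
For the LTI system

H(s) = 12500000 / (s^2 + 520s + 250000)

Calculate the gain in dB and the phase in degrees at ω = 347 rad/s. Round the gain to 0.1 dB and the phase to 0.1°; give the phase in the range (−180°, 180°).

At s = jω = j347:
quadratic: (j347)² + 520·j347 + 250000 = 129591 + j180440 → |·| ≈ 2.2215e+05, ∠ ≈ 54.31°
|H| = 12500000 / 2.2215e+05 ≈ 56.268
Gain = 20 log₁₀(56.268) ≈ 35.01 dB
∠H = 0.00° − 54.31° = -54.31°

35.0 dB, -54.3°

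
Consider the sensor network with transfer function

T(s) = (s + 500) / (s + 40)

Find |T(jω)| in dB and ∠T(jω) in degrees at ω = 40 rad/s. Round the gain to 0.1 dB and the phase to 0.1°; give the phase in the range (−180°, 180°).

At s = jω = j40:
zero (s+500): 500 + j40 → |·| = √(500²+40²) = √251600 ≈ 501.6, ∠ = arctan(40/500) ≈ 4.57°
pole (s+40): 40 + j40 → |·| = √(40²+40²) = √3200 ≈ 56.569, ∠ = arctan(40/40) ≈ 45.00°
|T| = 1 · 501.6 / 56.569 ≈ 8.867
Gain = 20 log₁₀(8.867) ≈ 18.96 dB
∠T = 4.57° − 45.00° = -40.43°

19.0 dB, -40.4°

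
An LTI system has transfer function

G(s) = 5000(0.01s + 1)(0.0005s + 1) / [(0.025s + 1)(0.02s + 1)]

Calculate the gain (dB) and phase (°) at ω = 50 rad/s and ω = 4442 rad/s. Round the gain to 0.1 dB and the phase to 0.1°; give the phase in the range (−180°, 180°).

ω = 50: 67.9 dB, -68.3°; ω = 4442: 34.8 dB, -24.4°

At ω = 50 rad/s:
zero (1 + j50·0.01) = 1 + j0.5 → |·| ≈ 1.118, ∠ ≈ 26.57°
zero (1 + j50·0.0005) = 1 + j0.025 → |·| ≈ 1.0003, ∠ ≈ 1.43°
pole (1 + j50·0.025) = 1 + j1.25 → |·| ≈ 1.6008, ∠ ≈ 51.34°
pole (1 + j50·0.02) = 1 + j1 → |·| ≈ 1.4142, ∠ ≈ 45.00°
|G| = 5000 · 1.118 · 1.0003 / (1.6008 · 1.4142) ≈ 2470
Gain = 20 log₁₀(2470) ≈ 67.85 dB
∠G = (26.57° + 1.43°) − (51.34° + 45.00°) = -68.34°

At ω = 4442 rad/s:
zero (1 + j4442·0.01) = 1 + j44.42 → |·| ≈ 44.431, ∠ ≈ 88.71°
zero (1 + j4442·0.0005) = 1 + j2.221 → |·| ≈ 2.4357, ∠ ≈ 65.76°
pole (1 + j4442·0.025) = 1 + j111.05 → |·| ≈ 111.05, ∠ ≈ 89.48°
pole (1 + j4442·0.02) = 1 + j88.84 → |·| ≈ 88.846, ∠ ≈ 89.36°
|G| = 5000 · 44.431 · 2.4357 / (111.05 · 88.846) ≈ 54.843
Gain = 20 log₁₀(54.843) ≈ 34.78 dB
∠G = (88.71° + 65.76°) − (89.48° + 89.36°) = -24.37°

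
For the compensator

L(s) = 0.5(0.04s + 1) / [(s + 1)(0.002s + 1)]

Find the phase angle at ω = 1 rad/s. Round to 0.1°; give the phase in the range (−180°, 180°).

-42.8°

At ω = 1 rad/s:
zero (1 + j1·0.04) = 1 + j0.04 → |·| ≈ 1.0008, ∠ ≈ 2.29°
pole (1 + j1·1) = 1 + j1 → |·| ≈ 1.4142, ∠ ≈ 45.00°
pole (1 + j1·0.002) = 1 + j0.002 → |·| ≈ 1, ∠ ≈ 0.11°
∠L = (2.29°) − (45.00° + 0.11°) = -42.82°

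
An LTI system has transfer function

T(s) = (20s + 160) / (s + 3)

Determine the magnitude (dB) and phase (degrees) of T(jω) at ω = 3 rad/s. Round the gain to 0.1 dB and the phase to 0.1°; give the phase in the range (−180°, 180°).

Substitute s = j3:
Numerator: 20(j3) + 160 = 160 + j60
Denominator: (j3) + 3 = 3 + j3
|N| = √(160² + 60²) ≈ 170.88, ∠N ≈ 20.56°
|D| = √(3² + 3²) ≈ 4.2426, ∠D ≈ 45.00°
|T| = 170.88 / 4.2426 ≈ 40.277
Gain = 20 log₁₀(40.277) ≈ 32.10 dB
∠T = 20.56° − 45.00° = -24.44°

32.1 dB, -24.4°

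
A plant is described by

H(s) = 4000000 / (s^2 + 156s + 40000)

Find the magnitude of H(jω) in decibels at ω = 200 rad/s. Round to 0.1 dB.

42.2 dB

At s = jω = j200:
quadratic: (j200)² + 156·j200 + 40000 = 0 + j31200 → |·| ≈ 31200, ∠ ≈ 90.00°
|H| = 4000000 / 31200 ≈ 128.21
Gain = 20 log₁₀(128.21) ≈ 42.16 dB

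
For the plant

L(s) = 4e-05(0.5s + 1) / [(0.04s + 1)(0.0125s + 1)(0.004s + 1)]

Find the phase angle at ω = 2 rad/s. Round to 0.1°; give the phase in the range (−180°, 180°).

At ω = 2 rad/s:
zero (1 + j2·0.5) = 1 + j1 → |·| ≈ 1.4142, ∠ ≈ 45.00°
pole (1 + j2·0.04) = 1 + j0.08 → |·| ≈ 1.0032, ∠ ≈ 4.57°
pole (1 + j2·0.0125) = 1 + j0.025 → |·| ≈ 1.0003, ∠ ≈ 1.43°
pole (1 + j2·0.004) = 1 + j0.008 → |·| ≈ 1, ∠ ≈ 0.46°
∠L = (45.00°) − (4.57° + 1.43° + 0.46°) = 38.54°

38.5°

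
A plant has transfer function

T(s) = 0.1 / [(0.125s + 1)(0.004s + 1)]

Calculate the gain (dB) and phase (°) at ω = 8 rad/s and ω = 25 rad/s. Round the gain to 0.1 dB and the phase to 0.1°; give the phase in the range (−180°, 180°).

ω = 8: -23.0 dB, -46.8°; ω = 25: -30.4 dB, -78.0°

At ω = 8 rad/s:
pole (1 + j8·0.125) = 1 + j1 → |·| ≈ 1.4142, ∠ ≈ 45.00°
pole (1 + j8·0.004) = 1 + j0.032 → |·| ≈ 1.0005, ∠ ≈ 1.83°
|T| = 0.1 · 1 / (1.4142 · 1.0005) ≈ 0.070676
Gain = 20 log₁₀(0.070676) ≈ -23.01 dB
∠T = (0°) − (45.00° + 1.83°) = -46.83°

At ω = 25 rad/s:
pole (1 + j25·0.125) = 1 + j3.125 → |·| ≈ 3.2811, ∠ ≈ 72.26°
pole (1 + j25·0.004) = 1 + j0.1 → |·| ≈ 1.005, ∠ ≈ 5.71°
|T| = 0.1 · 1 / (3.2811 · 1.005) ≈ 0.030326
Gain = 20 log₁₀(0.030326) ≈ -30.36 dB
∠T = (0°) − (72.26° + 5.71°) = -77.97°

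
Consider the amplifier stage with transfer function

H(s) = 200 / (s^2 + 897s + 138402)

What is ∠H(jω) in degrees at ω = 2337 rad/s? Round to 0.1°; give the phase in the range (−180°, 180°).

Substitute s = j2337:
Numerator: 200 = 200 + j0
Denominator: (j2337)^2 + 897(j2337) + 138402 = -5323167 + j2096289
|N| = √(200² + 0²) ≈ 200, ∠N ≈ 0.00°
|D| = √(5323167² + 2096289²) ≈ 5.7211e+06, ∠D ≈ 158.51°
∠H = 0.00° − 158.51° = -158.51°

-158.5°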